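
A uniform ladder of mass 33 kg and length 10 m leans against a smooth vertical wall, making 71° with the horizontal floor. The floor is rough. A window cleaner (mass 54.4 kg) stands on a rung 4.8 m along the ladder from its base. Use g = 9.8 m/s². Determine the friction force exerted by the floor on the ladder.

Torques about the foot: N_wall · 10 sin 71° = 33×9.8×5 cos 71° + 54.4×9.8×4.8 cos 71° → N_wall = 143.79 N.
ΣF_x = 0: f_floor = N_wall = 143.79 N.

f ≈ 144 N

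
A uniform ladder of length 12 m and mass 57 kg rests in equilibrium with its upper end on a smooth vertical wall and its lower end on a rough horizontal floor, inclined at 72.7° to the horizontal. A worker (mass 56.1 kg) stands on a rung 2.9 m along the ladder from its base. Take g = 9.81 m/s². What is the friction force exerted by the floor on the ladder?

f ≈ 129 N

Torques about the foot: N_wall · 12 sin 72.7° = 57×9.81×6 cos 72.7° + 56.1×9.81×2.9 cos 72.7° → N_wall = 128.51 N.
ΣF_x = 0: f_floor = N_wall = 128.51 N.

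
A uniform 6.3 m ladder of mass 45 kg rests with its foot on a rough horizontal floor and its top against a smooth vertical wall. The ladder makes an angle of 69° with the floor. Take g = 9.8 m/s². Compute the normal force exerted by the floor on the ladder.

N_floor ≈ 441 N

ΣF_y = 0: N_floor = 45×9.8 = 441 N.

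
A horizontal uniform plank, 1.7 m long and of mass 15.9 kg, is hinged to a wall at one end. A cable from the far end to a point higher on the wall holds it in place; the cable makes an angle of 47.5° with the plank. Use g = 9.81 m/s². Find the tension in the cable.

T ≈ 106 N

Take torques about the hinge: T sin 47.5° · 1.7 = 15.9×9.81×0.85 = 132.58 N·m.
So T = 132.58 / (0.7373 × 1.7) = 105.78 N.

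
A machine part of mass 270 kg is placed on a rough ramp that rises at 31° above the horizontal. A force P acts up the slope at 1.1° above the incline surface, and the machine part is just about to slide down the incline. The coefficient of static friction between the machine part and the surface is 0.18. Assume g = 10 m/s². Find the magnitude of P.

On the verge of sliding down the incline, friction equals μN and acts up the slope.
Perpendicular: N + P sin 1.1° = W cos 31° = 2314 N.
Along incline: P cos 1.1° + μN = W sin 31° with W sin 31° = 1391 N.
Solving the pair for P and N: P = 977.6 N, N = 2296 N (and f = μN = 413.2 N).

P ≈ 978 N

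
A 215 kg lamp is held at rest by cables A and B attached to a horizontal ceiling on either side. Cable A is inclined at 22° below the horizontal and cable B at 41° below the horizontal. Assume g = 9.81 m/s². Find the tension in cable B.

Weight W = 215 × 9.81 = 2109 N acts straight down.
Horizontal: T_A cos 22° = T_B cos 41°  →  T_A = 0.814 T_B.
Vertical: T_A sin 22° + T_B sin 41° = 2109.
Substituting the horizontal relation into the vertical equation gives 0.961 T_B = 2109, so T_B = 2195 N.

T_B ≈ 2190 N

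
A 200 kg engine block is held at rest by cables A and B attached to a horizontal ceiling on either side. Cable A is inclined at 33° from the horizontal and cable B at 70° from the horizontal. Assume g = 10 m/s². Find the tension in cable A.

T_A ≈ 702 N

Weight W = 200 × 10 = 2000 N acts straight down.
Horizontal: T_A cos 33° = T_B cos 70°  →  T_B = 2.452 T_A.
Vertical: T_A sin 33° + T_B sin 70° = 2000.
Substituting the horizontal relation into the vertical equation gives 2.849 T_A = 2000, so T_A = 702 N.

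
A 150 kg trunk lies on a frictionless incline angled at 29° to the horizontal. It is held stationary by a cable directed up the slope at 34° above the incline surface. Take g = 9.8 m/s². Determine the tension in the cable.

Take axes along and perpendicular to the incline. Weight components: W sin 29° = 712.7 N down-slope, W cos 29° = 1286 N into the surface.
Along incline: T cos 34° = W sin 29° → T = 859.6 N.
Perpendicular: N = W cos 29° − T sin 34° = 805 N.

T ≈ 860 N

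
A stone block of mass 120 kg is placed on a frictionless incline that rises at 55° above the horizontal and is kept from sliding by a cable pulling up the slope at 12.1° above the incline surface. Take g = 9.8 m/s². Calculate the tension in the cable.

T ≈ 985 N

Take axes along and perpendicular to the incline. Weight components: W sin 55° = 963.3 N down-slope, W cos 55° = 674.5 N into the surface.
Along incline: T cos 12.1° = W sin 55° → T = 985.2 N.
Perpendicular: N = W cos 55° − T sin 12.1° = 468 N.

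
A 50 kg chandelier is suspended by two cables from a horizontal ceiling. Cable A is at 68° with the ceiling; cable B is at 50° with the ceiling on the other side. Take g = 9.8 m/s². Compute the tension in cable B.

T_B ≈ 208 N

Weight W = 50 × 9.8 = 490 N acts straight down.
Horizontal: T_A cos 68° = T_B cos 50°  →  T_A = 1.716 T_B.
Vertical: T_A sin 68° + T_B sin 50° = 490.
Substituting the horizontal relation into the vertical equation gives 2.357 T_B = 490, so T_B = 207.9 N.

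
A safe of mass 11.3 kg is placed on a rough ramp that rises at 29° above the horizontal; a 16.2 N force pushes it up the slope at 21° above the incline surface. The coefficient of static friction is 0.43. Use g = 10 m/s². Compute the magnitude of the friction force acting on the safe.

f ≈ 39.7 N

Axes along / perpendicular to the incline. W sin 29° = 54.78 N down-slope; W cos 29° = 98.83 N into the surface.
Perpendicular: N = W cos 29° − P sin 21° = 98.83 − 5.806 = 93.03 N.
Along incline: P cos 21° + f = W sin 29° (friction acts up-slope) → f = 54.78 − 15.12 = 39.66 N.
|f| = 39.66 N ≤ μN = 40 N, so the safe is indeed static.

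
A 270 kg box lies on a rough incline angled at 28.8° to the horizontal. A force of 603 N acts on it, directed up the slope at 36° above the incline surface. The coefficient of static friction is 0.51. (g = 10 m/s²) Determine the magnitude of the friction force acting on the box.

Axes along / perpendicular to the incline. W sin 28.8° = 1301 N down-slope; W cos 28.8° = 2366 N into the surface.
Perpendicular: N = W cos 28.8° − P sin 36° = 2366 − 354.4 = 2012 N.
Along incline: P cos 36° + f = W sin 28.8° (friction acts up-slope) → f = 1301 − 487.8 = 812.9 N.
|f| = 812.9 N ≤ μN = 1026 N, so the box is indeed static.

f ≈ 813 N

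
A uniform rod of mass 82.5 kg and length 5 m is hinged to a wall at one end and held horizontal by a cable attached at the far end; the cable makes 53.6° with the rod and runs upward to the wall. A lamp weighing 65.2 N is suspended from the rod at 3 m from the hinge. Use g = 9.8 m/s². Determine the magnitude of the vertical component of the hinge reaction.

Take torques about the hinge: T sin 53.6° · 5 = 82.5×9.8×2.5 + 65.2×3 = 2216.9 N·m.
So T = 2216.9 / (0.8049 × 5) = 550.84 N.
ΣF_y = 0: H_y = (82.5×9.8 + 65.2) − T sin 53.6° = 873.7 − 443.37 = 430.33 N.

|H_y| ≈ 430 N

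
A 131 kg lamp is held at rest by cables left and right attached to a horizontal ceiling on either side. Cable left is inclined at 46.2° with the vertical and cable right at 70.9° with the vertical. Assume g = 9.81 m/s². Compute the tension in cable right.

T_right ≈ 1040 N

Angles from the horizontal: cable left is 90° − 46.2° = 43.8°, cable right is 90° − 70.9° = 19.1°.
Weight W = 131 × 9.81 = 1285 N acts straight down.
Horizontal: T_left cos 43.8° = T_right cos 19.1°  →  T_left = 1.309 T_right.
Vertical: T_left sin 43.8° + T_right sin 19.1° = 1285.
Substituting the horizontal relation into the vertical equation gives 1.233 T_right = 1285, so T_right = 1042 N.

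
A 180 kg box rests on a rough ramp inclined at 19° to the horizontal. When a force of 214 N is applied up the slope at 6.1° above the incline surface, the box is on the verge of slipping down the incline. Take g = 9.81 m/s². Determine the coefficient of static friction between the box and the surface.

μ ≈ 0.220

On the verge of sliding down the incline, friction is at its maximum μN and acts up the slope.
Perpendicular to incline: N = W cos 19° − P sin 6.1° = 1670 − 22.74 = 1647 N.
Along incline: P cos 6.1° + μN = W sin 19° → μ = (W sin 19° − P cos 6.1°) / N = 0.2199.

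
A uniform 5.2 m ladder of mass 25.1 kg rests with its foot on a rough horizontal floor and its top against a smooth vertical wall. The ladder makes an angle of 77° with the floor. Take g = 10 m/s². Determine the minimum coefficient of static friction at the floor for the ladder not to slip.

ΣF_y = 0: N_floor = 25.1×10 = 251 N.
Torques about the foot: N_wall · 5.2 sin 77° = 25.1×10×2.6 cos 77° → N_wall = 28.974 N.
ΣF_x = 0: f_floor = N_wall = 28.974 N.
μ_min = f_floor / N_floor = 28.974 / 251 = 0.1154.

μ_min ≈ 0.115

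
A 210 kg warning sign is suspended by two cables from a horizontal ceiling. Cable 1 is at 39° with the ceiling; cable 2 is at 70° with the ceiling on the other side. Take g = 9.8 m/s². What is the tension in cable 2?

Weight W = 210 × 9.8 = 2058 N acts straight down.
Horizontal: T_1 cos 39° = T_2 cos 70°  →  T_1 = 0.4401 T_2.
Vertical: T_1 sin 39° + T_2 sin 70° = 2058.
Substituting the horizontal relation into the vertical equation gives 1.217 T_2 = 2058, so T_2 = 1692 N.

T_2 ≈ 1690 N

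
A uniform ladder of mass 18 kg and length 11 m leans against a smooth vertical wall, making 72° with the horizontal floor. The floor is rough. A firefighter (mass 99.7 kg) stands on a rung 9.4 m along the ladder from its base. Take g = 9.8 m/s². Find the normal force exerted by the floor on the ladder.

N_floor ≈ 1150 N

ΣF_y = 0: N_floor = 18×9.8 + 99.7×9.8 = 1153.5 N.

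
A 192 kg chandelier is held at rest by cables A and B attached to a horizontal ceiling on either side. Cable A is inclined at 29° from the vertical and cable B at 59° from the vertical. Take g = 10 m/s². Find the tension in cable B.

Angles from the horizontal: cable A is 90° − 29° = 61°, cable B is 90° − 59° = 31°.
Weight W = 192 × 10 = 1920 N acts straight down.
Horizontal: T_A cos 61° = T_B cos 31°  →  T_A = 1.768 T_B.
Vertical: T_A sin 61° + T_B sin 31° = 1920.
Substituting the horizontal relation into the vertical equation gives 2.061 T_B = 1920, so T_B = 931.4 N.

T_B ≈ 931 N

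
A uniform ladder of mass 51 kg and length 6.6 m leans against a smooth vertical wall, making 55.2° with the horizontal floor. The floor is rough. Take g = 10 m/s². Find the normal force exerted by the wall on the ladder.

Torques about the foot: N_wall · 6.6 sin 55.2° = 51×10×3.3 cos 55.2° → N_wall = 177.23 N.

N_wall ≈ 177 N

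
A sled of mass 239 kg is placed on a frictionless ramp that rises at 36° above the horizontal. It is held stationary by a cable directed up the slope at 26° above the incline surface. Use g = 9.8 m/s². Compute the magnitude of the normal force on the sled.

Take axes along and perpendicular to the incline. Weight components: W sin 36° = 1377 N down-slope, W cos 36° = 1895 N into the surface.
Along incline: T cos 26° = W sin 36° → T = 1532 N.
Perpendicular: N = W cos 36° − T sin 26° = 1223 N.

N ≈ 1220 N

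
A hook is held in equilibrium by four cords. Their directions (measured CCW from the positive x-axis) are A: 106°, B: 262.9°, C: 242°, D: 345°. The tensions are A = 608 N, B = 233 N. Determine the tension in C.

Resolve: ΣF_x = 608 cos 106° + 233 cos 262.9° + T_C cos 242° + T_D cos 345° = 0.
        ΣF_y = 608 sin 106° + 233 sin 262.9° + T_C sin 242° + T_D sin 345° = 0.
The known terms sum to (-196.4, 353.2) N, so -0.4695 T_C + 0.9659 T_D = 196.4 and -0.8829 T_C − 0.2588 T_D = -353.2.
Solving simultaneously: T_C = 298 N, T_D = 348.2 N.

T_C ≈ 298 N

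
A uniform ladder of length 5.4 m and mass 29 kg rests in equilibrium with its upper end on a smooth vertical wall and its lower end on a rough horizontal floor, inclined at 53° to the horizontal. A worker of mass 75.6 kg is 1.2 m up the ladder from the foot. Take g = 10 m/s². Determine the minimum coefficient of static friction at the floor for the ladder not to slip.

ΣF_y = 0: N_floor = 29×10 + 75.6×10 = 1046 N.
Torques about the foot: N_wall · 5.4 sin 53° = 29×10×2.7 cos 53° + 75.6×10×1.2 cos 53° → N_wall = 235.86 N.
ΣF_x = 0: f_floor = N_wall = 235.86 N.
μ_min = f_floor / N_floor = 235.86 / 1046 = 0.2255.

μ_min ≈ 0.225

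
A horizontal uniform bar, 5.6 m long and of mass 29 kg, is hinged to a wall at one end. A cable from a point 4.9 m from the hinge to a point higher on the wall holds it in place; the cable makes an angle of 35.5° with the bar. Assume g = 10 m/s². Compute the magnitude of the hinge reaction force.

Take torques about the hinge: T sin 35.5° · 4.9 = 29×10×2.8 = 812 N·m.
So T = 812 / (0.5807 × 4.9) = 285.37 N.
ΣF_x = 0: H_x = T cos 35.5° = 232.32 N.
ΣF_y = 0: H_y = (29×10) − T sin 35.5° = 290 − 165.71 = 124.29 N.
|H| = √(H_x² + H_y²) = √((232.32)² + (124.29)²) = 263.48 N.

|H| ≈ 263 N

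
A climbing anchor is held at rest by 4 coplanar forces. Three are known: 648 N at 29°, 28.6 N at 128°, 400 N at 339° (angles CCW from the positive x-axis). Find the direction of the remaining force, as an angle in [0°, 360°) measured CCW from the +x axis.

Sum the known components: ΣF_x = 922.6 N, ΣF_y = 193.3 N.
For equilibrium the remaining force must supply (−ΣF_x, −ΣF_y) = (-922.6, -193.3) N.
Magnitude = √((-922.6)² + (-193.3)²) = 942.6 N; direction = atan2(-193.3, -922.6) = 191.8°.

θ ≈ 192°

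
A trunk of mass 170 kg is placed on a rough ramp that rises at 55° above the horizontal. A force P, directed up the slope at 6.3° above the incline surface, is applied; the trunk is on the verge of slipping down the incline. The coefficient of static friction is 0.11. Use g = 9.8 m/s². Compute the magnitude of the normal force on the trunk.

N ≈ 815 N

On the verge of sliding down the incline, friction equals μN and acts up the slope.
Perpendicular: N + P sin 6.3° = W cos 55° = 955.6 N.
Along incline: P cos 6.3° + μN = W sin 55° with W sin 55° = 1365 N.
Solving the pair for P and N: P = 1283 N, N = 814.8 N (and f = μN = 89.63 N).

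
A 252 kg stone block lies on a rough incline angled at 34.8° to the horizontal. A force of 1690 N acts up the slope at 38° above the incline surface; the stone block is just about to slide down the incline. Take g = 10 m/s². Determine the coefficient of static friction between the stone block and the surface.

On the verge of sliding down the incline, friction is at its maximum μN and acts up the slope.
Perpendicular to incline: N = W cos 34.8° − P sin 38° = 2069 − 1040 = 1029 N.
Along incline: P cos 38° + μN = W sin 34.8° → μ = (W sin 34.8° − P cos 38°) / N = 0.1035.

μ ≈ 0.103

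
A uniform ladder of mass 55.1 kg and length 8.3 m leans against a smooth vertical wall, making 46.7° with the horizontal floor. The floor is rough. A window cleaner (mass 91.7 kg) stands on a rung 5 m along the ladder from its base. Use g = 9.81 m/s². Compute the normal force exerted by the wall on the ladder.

Torques about the foot: N_wall · 8.3 sin 46.7° = 55.1×9.81×4.15 cos 46.7° + 91.7×9.81×5 cos 46.7° → N_wall = 765.36 N.

N_wall ≈ 765 N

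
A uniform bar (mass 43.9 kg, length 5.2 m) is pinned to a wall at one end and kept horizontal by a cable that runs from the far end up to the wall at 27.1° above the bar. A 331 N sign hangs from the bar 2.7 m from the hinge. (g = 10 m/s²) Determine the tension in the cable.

Take torques about the hinge: T sin 27.1° · 5.2 = 43.9×10×2.6 + 331×2.7 = 2035.1 N·m.
So T = 2035.1 / (0.4555 × 5.2) = 859.11 N.

T ≈ 859 N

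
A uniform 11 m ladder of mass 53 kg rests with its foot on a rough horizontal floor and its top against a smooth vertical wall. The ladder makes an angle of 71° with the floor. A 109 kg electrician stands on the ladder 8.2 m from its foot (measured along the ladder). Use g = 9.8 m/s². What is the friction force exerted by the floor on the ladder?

f ≈ 364 N

Torques about the foot: N_wall · 11 sin 71° = 53×9.8×5.5 cos 71° + 109×9.8×8.2 cos 71° → N_wall = 363.61 N.
ΣF_x = 0: f_floor = N_wall = 363.61 N.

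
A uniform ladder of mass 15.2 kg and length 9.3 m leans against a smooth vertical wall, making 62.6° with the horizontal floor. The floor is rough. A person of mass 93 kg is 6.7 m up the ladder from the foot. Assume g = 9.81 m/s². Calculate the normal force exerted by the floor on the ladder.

N_floor ≈ 1060 N

ΣF_y = 0: N_floor = 15.2×9.81 + 93×9.81 = 1061.4 N.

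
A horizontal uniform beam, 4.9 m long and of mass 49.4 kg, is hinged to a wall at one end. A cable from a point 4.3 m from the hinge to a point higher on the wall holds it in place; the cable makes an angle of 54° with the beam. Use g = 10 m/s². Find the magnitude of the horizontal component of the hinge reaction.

H_x ≈ 204 N

Take torques about the hinge: T sin 54° · 4.3 = 49.4×10×2.45 = 1210.3 N·m.
So T = 1210.3 / (0.8090 × 4.3) = 347.91 N.
ΣF_x = 0: H_x = T cos 54° = 204.5 N.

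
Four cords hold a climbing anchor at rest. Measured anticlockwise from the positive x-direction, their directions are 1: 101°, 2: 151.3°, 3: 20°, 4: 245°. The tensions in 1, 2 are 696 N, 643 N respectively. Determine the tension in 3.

Resolve: ΣF_x = 696 cos 101° + 643 cos 151.3° + T_3 cos 20° + T_4 cos 245° = 0.
        ΣF_y = 696 sin 101° + 643 sin 151.3° + T_3 sin 20° + T_4 sin 245° = 0.
The known terms sum to (-696.8, 992) N, so 0.9397 T_3 − 0.4226 T_4 = 696.8 and 0.3420 T_3 − 0.9063 T_4 = -992.
Solving simultaneously: T_3 = 1486 N, T_4 = 1655 N.

T_3 ≈ 1490 N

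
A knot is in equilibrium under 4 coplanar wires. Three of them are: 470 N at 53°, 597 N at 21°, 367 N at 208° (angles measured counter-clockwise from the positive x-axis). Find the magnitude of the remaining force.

Sum the known components: ΣF_x = 516.2 N, ΣF_y = 417 N.
For equilibrium the remaining force must supply (−ΣF_x, −ΣF_y) = (-516.2, -417) N.
Magnitude = √((-516.2)² + (-417)²) = 663.6 N; direction = atan2(-417, -516.2) = 218.9°.

F ≈ 664 N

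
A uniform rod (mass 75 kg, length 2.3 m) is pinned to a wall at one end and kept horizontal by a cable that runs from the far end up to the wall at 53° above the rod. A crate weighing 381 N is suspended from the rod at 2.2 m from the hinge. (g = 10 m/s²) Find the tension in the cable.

Take torques about the hinge: T sin 53° · 2.3 = 75×10×1.15 + 381×2.2 = 1700.7 N·m.
So T = 1700.7 / (0.7986 × 2.3) = 925.87 N.

T ≈ 926 N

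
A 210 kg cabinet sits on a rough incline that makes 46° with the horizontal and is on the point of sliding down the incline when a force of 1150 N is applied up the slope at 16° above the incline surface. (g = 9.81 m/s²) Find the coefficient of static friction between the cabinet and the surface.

μ ≈ 0.338

On the verge of sliding down the incline, friction is at its maximum μN and acts up the slope.
Perpendicular to incline: N = W cos 46° − P sin 16° = 1431 − 317 = 1114 N.
Along incline: P cos 16° + μN = W sin 46° → μ = (W sin 46° − P cos 16°) / N = 0.3379.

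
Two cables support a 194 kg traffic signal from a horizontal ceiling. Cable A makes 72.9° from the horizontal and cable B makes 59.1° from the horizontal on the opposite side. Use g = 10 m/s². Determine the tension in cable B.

T_B ≈ 768 N

Weight W = 194 × 10 = 1940 N acts straight down.
Horizontal: T_A cos 72.9° = T_B cos 59.1°  →  T_A = 1.746 T_B.
Vertical: T_A sin 72.9° + T_B sin 59.1° = 1940.
Substituting the horizontal relation into the vertical equation gives 2.527 T_B = 1940, so T_B = 767.6 N.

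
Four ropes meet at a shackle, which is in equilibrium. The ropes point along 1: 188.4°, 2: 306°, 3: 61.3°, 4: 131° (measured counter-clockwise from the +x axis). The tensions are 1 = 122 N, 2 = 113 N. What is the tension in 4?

T_4 ≈ 5.18 N

Resolve: ΣF_x = 122 cos 188.4° + 113 cos 306° + T_3 cos 61.3° + T_4 cos 131° = 0.
        ΣF_y = 122 sin 188.4° + 113 sin 306° + T_3 sin 61.3° + T_4 sin 131° = 0.
The known terms sum to (-54.27, -109.2) N, so 0.4802 T_3 − 0.6561 T_4 = 54.27 and 0.8771 T_3 + 0.7547 T_4 = 109.2.
Solving simultaneously: T_3 = 120.1 N, T_4 = 5.178 N.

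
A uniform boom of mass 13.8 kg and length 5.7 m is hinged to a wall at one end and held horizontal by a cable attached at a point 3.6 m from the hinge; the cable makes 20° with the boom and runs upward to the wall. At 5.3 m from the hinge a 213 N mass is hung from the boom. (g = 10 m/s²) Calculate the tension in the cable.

Take torques about the hinge: T sin 20° · 3.6 = 13.8×10×2.85 + 213×5.3 = 1522.2 N·m.
So T = 1522.2 / (0.3420 × 3.6) = 1236.3 N.

T ≈ 1240 N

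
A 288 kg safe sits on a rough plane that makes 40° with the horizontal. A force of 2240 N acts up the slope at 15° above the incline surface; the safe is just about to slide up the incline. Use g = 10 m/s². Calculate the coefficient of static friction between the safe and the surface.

μ ≈ 0.192

On the verge of sliding up the incline, friction is at its maximum μN and acts down the slope.
Perpendicular to incline: N = W cos 40° − P sin 15° = 2206 − 579.8 = 1626 N.
Along incline: P cos 15° − μN = W sin 40° → μ = −(W sin 40° − P cos 15°) / N = 0.1921.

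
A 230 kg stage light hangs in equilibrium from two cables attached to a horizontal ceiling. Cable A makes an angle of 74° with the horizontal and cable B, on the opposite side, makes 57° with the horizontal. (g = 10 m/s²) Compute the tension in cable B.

T_B ≈ 840 N

Weight W = 230 × 10 = 2300 N acts straight down.
Horizontal: T_A cos 74° = T_B cos 57°  →  T_A = 1.976 T_B.
Vertical: T_A sin 74° + T_B sin 57° = 2300.
Substituting the horizontal relation into the vertical equation gives 2.738 T_B = 2300, so T_B = 840 N.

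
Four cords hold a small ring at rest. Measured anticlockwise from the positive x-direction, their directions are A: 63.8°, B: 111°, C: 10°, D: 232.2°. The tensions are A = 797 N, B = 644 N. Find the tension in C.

Resolve: ΣF_x = 797 cos 63.8° + 644 cos 111° + T_C cos 10° + T_D cos 232.2° = 0.
        ΣF_y = 797 sin 63.8° + 644 sin 111° + T_C sin 10° + T_D sin 232.2° = 0.
The known terms sum to (121.1, 1316) N, so 0.9848 T_C − 0.6129 T_D = -121.1 and 0.1736 T_C − 0.7902 T_D = -1316.
Solving simultaneously: T_C = 1059 N, T_D = 1899 N.

T_C ≈ 1060 N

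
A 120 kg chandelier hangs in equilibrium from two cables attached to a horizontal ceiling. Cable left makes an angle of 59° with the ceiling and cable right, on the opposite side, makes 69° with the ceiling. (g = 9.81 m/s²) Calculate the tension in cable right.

Weight W = 120 × 9.81 = 1177 N acts straight down.
Horizontal: T_left cos 59° = T_right cos 69°  →  T_left = 0.6958 T_right.
Vertical: T_left sin 59° + T_right sin 69° = 1177.
Substituting the horizontal relation into the vertical equation gives 1.53 T_right = 1177, so T_right = 769.4 N.

T_right ≈ 769 N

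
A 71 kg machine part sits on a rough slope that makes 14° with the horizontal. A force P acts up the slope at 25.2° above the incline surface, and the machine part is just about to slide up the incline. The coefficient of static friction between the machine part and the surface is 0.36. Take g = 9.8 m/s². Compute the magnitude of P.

On the verge of sliding up the incline, friction equals μN and acts down the slope.
Perpendicular: N + P sin 25.2° = W cos 14° = 675.1 N.
Along incline: P cos 25.2° = W sin 14° + μN  with W sin 14° = 168.3 N.
Solving the pair for P and N: P = 388.8 N, N = 509.6 N (and f = μN = 183.5 N).

P ≈ 389 N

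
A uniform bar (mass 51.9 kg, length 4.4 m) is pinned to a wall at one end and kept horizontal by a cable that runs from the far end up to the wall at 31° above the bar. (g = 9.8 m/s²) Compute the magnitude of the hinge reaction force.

|H| ≈ 494 N

Take torques about the hinge: T sin 31° · 4.4 = 51.9×9.8×2.2 = 1119 N·m.
So T = 1119 / (0.5150 × 4.4) = 493.77 N.
ΣF_x = 0: H_x = T cos 31° = 423.24 N.
ΣF_y = 0: H_y = (51.9×9.8) − T sin 31° = 508.62 − 254.31 = 254.31 N.
|H| = √(H_x² + H_y²) = √((423.24)² + (254.31)²) = 493.77 N.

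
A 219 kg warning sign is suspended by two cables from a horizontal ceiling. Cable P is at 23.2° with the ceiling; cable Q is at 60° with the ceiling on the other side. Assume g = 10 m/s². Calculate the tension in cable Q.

Weight W = 219 × 10 = 2190 N acts straight down.
Horizontal: T_P cos 23.2° = T_Q cos 60°  →  T_P = 0.544 T_Q.
Vertical: T_P sin 23.2° + T_Q sin 60° = 2190.
Substituting the horizontal relation into the vertical equation gives 1.08 T_Q = 2190, so T_Q = 2027 N.

T_Q ≈ 2030 N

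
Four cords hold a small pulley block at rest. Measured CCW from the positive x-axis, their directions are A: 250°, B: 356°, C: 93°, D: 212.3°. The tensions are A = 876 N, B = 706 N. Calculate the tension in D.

T_D ≈ 411 N

Resolve: ΣF_x = 876 cos 250° + 706 cos 356° + T_C cos 93° + T_D cos 212.3° = 0.
        ΣF_y = 876 sin 250° + 706 sin 356° + T_C sin 93° + T_D sin 212.3° = 0.
The known terms sum to (404.7, -872.4) N, so -0.0523 T_C − 0.8453 T_D = -404.7 and 0.9986 T_C − 0.5344 T_D = 872.4.
Solving simultaneously: T_C = 1094 N, T_D = 411 N.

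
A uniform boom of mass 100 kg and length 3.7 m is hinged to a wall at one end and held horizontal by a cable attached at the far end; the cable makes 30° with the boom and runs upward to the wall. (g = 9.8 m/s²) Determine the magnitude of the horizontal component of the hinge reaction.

H_x ≈ 849 N

Take torques about the hinge: T sin 30° · 3.7 = 100×9.8×1.85 = 1813 N·m.
So T = 1813 / (0.5000 × 3.7) = 980 N.
ΣF_x = 0: H_x = T cos 30° = 848.7 N.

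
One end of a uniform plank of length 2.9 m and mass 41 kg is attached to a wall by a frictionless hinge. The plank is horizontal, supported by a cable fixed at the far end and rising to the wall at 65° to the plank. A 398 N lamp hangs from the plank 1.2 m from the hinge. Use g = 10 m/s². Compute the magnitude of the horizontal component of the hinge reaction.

Take torques about the hinge: T sin 65° · 2.9 = 41×10×1.45 + 398×1.2 = 1072.1 N·m.
So T = 1072.1 / (0.9063 × 2.9) = 407.91 N.
ΣF_x = 0: H_x = T cos 65° = 172.39 N.

H_x ≈ 172 N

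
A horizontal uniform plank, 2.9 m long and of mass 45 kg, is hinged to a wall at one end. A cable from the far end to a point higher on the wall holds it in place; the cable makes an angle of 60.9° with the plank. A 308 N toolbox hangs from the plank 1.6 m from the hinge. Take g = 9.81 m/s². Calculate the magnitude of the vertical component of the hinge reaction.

|H_y| ≈ 359 N

Take torques about the hinge: T sin 60.9° · 2.9 = 45×9.81×1.45 + 308×1.6 = 1132.9 N·m.
So T = 1132.9 / (0.8738 × 2.9) = 447.09 N.
ΣF_y = 0: H_y = (45×9.81 + 308) − T sin 60.9° = 749.45 − 390.66 = 358.79 N.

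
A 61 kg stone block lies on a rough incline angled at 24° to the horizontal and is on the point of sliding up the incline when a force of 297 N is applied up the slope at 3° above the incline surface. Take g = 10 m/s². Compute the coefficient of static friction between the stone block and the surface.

On the verge of sliding up the incline, friction is at its maximum μN and acts down the slope.
Perpendicular to incline: N = W cos 24° − P sin 3° = 557.3 − 15.54 = 541.7 N.
Along incline: P cos 3° − μN = W sin 24° → μ = −(W sin 24° − P cos 3°) / N = 0.0895.

μ ≈ 0.0895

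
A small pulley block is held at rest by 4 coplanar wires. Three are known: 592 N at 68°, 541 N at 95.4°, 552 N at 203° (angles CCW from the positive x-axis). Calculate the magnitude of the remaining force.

F ≈ 935 N

Sum the known components: ΣF_x = -337.3 N, ΣF_y = 871.8 N.
For equilibrium the remaining force must supply (−ΣF_x, −ΣF_y) = (337.3, -871.8) N.
Magnitude = √((337.3)² + (-871.8)²) = 934.8 N; direction = atan2(-871.8, 337.3) = 291.1°.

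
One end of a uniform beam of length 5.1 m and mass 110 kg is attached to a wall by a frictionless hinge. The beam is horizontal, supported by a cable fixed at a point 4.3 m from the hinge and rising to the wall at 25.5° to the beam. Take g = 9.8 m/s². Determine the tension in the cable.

Take torques about the hinge: T sin 25.5° · 4.3 = 110×9.8×2.55 = 2748.9 N·m.
So T = 2748.9 / (0.4305 × 4.3) = 1484.9 N.

T ≈ 1480 N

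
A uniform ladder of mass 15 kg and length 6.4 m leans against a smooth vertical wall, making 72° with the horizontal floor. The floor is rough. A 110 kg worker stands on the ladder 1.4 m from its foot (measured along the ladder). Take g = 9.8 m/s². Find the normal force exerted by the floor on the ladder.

ΣF_y = 0: N_floor = 15×9.8 + 110×9.8 = 1225 N.

N_floor ≈ 1220 N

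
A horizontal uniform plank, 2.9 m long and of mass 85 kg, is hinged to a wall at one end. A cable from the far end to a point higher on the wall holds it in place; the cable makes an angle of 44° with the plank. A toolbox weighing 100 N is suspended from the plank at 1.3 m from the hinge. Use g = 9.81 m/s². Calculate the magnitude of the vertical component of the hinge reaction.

|H_y| ≈ 472 N

Take torques about the hinge: T sin 44° · 2.9 = 85×9.81×1.45 + 100×1.3 = 1339.1 N·m.
So T = 1339.1 / (0.6947 × 2.9) = 664.72 N.
ΣF_y = 0: H_y = (85×9.81 + 100) − T sin 44° = 933.85 − 461.75 = 472.1 N.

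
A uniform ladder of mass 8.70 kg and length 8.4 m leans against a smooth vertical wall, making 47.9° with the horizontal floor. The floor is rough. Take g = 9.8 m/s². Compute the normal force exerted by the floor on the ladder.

N_floor ≈ 85.3 N

ΣF_y = 0: N_floor = 8.70×9.8 = 85.26 N.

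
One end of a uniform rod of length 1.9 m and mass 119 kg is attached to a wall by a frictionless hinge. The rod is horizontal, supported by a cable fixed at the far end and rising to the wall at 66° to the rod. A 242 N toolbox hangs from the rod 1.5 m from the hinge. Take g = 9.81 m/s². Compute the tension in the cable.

T ≈ 848 N

Take torques about the hinge: T sin 66° · 1.9 = 119×9.81×0.95 + 242×1.5 = 1472 N·m.
So T = 1472 / (0.9135 × 1.9) = 848.07 N.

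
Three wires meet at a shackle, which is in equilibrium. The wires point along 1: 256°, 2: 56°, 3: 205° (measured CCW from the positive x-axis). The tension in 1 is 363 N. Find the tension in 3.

Resolve: ΣF_x = 363 cos 256° + T_2 cos 56° + T_3 cos 205° = 0.
        ΣF_y = 363 sin 256° + T_2 sin 56° + T_3 sin 205° = 0.
The known terms sum to (-87.82, -352.2) N, so 0.5592 T_2 − 0.9063 T_3 = 87.82 and 0.8290 T_2 − 0.4226 T_3 = 352.2.
Solving simultaneously: T_2 = 547.7 N, T_3 = 241.1 N.

T_3 ≈ 241 N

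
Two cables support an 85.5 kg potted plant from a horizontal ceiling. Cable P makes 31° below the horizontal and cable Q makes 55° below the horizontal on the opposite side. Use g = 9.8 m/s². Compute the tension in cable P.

T_P ≈ 482 N

Weight W = 85.5 × 9.8 = 837.9 N acts straight down.
Horizontal: T_P cos 31° = T_Q cos 55°  →  T_Q = 1.494 T_P.
Vertical: T_P sin 31° + T_Q sin 55° = 837.9.
Substituting the horizontal relation into the vertical equation gives 1.739 T_P = 837.9, so T_P = 481.8 N.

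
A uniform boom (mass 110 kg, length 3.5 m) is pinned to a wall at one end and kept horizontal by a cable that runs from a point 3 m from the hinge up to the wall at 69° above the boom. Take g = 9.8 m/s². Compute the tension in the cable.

Take torques about the hinge: T sin 69° · 3 = 110×9.8×1.75 = 1886.5 N·m.
So T = 1886.5 / (0.9336 × 3) = 673.57 N.

T ≈ 674 N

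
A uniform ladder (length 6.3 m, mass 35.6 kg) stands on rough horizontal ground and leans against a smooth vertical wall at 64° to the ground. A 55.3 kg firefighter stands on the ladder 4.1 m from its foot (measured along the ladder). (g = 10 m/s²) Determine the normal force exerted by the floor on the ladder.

N_floor ≈ 909 N

ΣF_y = 0: N_floor = 35.6×10 + 55.3×10 = 909 N.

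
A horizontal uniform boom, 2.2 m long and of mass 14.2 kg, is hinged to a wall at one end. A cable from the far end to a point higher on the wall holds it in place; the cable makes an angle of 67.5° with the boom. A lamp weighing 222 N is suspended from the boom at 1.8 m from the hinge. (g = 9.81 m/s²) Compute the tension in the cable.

Take torques about the hinge: T sin 67.5° · 2.2 = 14.2×9.81×1.1 + 222×1.8 = 552.83 N·m.
So T = 552.83 / (0.9239 × 2.2) = 271.99 N.

T ≈ 272 N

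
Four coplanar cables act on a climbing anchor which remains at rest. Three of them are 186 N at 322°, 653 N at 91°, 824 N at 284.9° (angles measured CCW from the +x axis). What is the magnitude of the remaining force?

F ≈ 432 N

Sum the known components: ΣF_x = 347.1 N, ΣF_y = -257.9 N.
For equilibrium the remaining force must supply (−ΣF_x, −ΣF_y) = (-347.1, 257.9) N.
Magnitude = √((-347.1)² + (257.9)²) = 432.4 N; direction = atan2(257.9, -347.1) = 143.4°.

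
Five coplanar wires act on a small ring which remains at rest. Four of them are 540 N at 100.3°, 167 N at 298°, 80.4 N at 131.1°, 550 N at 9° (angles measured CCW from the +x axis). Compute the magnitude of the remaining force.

Sum the known components: ΣF_x = 472.2 N, ΣF_y = 530.5 N.
For equilibrium the remaining force must supply (−ΣF_x, −ΣF_y) = (-472.2, -530.5) N.
Magnitude = √((-472.2)² + (-530.5)²) = 710.2 N; direction = atan2(-530.5, -472.2) = 228.3°.

F ≈ 710 N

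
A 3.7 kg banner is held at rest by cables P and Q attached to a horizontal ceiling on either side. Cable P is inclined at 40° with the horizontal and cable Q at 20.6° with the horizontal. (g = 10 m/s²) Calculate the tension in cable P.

T_P ≈ 39.8 N

Weight W = 3.7 × 10 = 37 N acts straight down.
Horizontal: T_P cos 40° = T_Q cos 20.6°  →  T_Q = 0.8184 T_P.
Vertical: T_P sin 40° + T_Q sin 20.6° = 37.
Substituting the horizontal relation into the vertical equation gives 0.9307 T_P = 37, so T_P = 39.75 N.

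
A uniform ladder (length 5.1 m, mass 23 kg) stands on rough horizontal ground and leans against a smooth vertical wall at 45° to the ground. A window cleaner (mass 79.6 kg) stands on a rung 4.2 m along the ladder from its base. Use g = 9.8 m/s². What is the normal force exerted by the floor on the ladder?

N_floor ≈ 1010 N

ΣF_y = 0: N_floor = 23×9.8 + 79.6×9.8 = 1005.5 N.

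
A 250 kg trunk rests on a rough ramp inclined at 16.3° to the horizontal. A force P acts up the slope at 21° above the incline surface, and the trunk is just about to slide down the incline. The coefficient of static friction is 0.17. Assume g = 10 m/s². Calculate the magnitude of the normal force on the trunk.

On the verge of sliding down the incline, friction equals μN and acts up the slope.
Perpendicular: N + P sin 21° = W cos 16.3° = 2400 N.
Along incline: P cos 21° + μN = W sin 16.3° with W sin 16.3° = 701.7 N.
Solving the pair for P and N: P = 336.6 N, N = 2279 N (and f = μN = 387.4 N).

N ≈ 2280 N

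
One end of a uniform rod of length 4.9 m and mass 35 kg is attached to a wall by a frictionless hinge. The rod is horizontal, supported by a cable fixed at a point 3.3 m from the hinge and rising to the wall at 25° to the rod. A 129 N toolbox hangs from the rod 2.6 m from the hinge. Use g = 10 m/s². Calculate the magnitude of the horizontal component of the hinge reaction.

Take torques about the hinge: T sin 25° · 3.3 = 35×10×2.45 + 129×2.6 = 1192.9 N·m.
So T = 1192.9 / (0.4226 × 3.3) = 855.35 N.
ΣF_x = 0: H_x = T cos 25° = 775.21 N.

H_x ≈ 775 N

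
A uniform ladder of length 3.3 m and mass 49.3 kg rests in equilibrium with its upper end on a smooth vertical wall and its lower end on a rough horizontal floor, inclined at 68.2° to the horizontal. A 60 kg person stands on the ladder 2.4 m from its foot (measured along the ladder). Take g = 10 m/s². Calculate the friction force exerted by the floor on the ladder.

f ≈ 273 N

Torques about the foot: N_wall · 3.3 sin 68.2° = 49.3×10×1.65 cos 68.2° + 60×10×2.4 cos 68.2° → N_wall = 273.13 N.
ΣF_x = 0: f_floor = N_wall = 273.13 N.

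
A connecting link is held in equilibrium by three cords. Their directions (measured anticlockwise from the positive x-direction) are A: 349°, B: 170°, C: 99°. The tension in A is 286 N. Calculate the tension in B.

Resolve: ΣF_x = 286 cos 349° + T_B cos 170° + T_C cos 99° = 0.
        ΣF_y = 286 sin 349° + T_B sin 170° + T_C sin 99° = 0.
The known terms sum to (280.7, -54.57) N, so -0.9848 T_B − 0.1564 T_C = -280.7 and 0.1736 T_B + 0.9877 T_C = 54.57.
Solving simultaneously: T_B = 284.2 N, T_C = 5.279 N.

T_B ≈ 284 N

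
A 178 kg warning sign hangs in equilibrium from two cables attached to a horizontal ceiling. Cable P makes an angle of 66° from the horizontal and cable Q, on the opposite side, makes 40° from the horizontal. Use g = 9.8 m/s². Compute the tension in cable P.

T_P ≈ 1390 N

Weight W = 178 × 9.8 = 1744 N acts straight down.
Horizontal: T_P cos 66° = T_Q cos 40°  →  T_Q = 0.531 T_P.
Vertical: T_P sin 66° + T_Q sin 40° = 1744.
Substituting the horizontal relation into the vertical equation gives 1.255 T_P = 1744, so T_P = 1390 N.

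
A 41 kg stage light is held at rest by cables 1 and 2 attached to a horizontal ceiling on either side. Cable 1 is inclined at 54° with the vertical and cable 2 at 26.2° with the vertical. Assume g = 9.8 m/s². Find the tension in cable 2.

Angles from the horizontal: cable 1 is 90° − 54° = 36°, cable 2 is 90° − 26.2° = 63.8°.
Weight W = 41 × 9.8 = 401.8 N acts straight down.
Horizontal: T_1 cos 36° = T_2 cos 63.8°  →  T_1 = 0.5457 T_2.
Vertical: T_1 sin 36° + T_2 sin 63.8° = 401.8.
Substituting the horizontal relation into the vertical equation gives 1.218 T_2 = 401.8, so T_2 = 329.9 N.

T_2 ≈ 330 N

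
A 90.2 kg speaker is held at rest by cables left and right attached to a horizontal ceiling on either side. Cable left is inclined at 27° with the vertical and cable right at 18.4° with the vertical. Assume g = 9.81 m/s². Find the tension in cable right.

Angles from the horizontal: cable left is 90° − 27° = 63°, cable right is 90° − 18.4° = 71.6°.
Weight W = 90.2 × 9.81 = 884.9 N acts straight down.
Horizontal: T_left cos 63° = T_right cos 71.6°  →  T_left = 0.6953 T_right.
Vertical: T_left sin 63° + T_right sin 71.6° = 884.9.
Substituting the horizontal relation into the vertical equation gives 1.568 T_right = 884.9, so T_right = 564.2 N.

T_right ≈ 564 N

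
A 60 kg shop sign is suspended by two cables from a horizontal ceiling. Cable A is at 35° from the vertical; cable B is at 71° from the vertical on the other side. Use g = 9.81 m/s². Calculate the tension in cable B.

Angles from the horizontal: cable A is 90° − 35° = 55°, cable B is 90° − 71° = 19°.
Weight W = 60 × 9.81 = 588.6 N acts straight down.
Horizontal: T_A cos 55° = T_B cos 19°  →  T_A = 1.648 T_B.
Vertical: T_A sin 55° + T_B sin 19° = 588.6.
Substituting the horizontal relation into the vertical equation gives 1.676 T_B = 588.6, so T_B = 351.2 N.

T_B ≈ 351 N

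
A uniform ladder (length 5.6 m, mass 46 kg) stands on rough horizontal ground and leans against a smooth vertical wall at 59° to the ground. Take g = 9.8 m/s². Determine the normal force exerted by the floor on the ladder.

N_floor ≈ 451 N

ΣF_y = 0: N_floor = 46×9.8 = 450.8 N.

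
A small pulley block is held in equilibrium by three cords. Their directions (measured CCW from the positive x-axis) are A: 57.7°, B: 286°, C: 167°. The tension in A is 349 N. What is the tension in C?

T_C ≈ 298 N

Resolve: ΣF_x = 349 cos 57.7° + T_B cos 286° + T_C cos 167° = 0.
        ΣF_y = 349 sin 57.7° + T_B sin 286° + T_C sin 167° = 0.
The known terms sum to (186.5, 295) N, so 0.2756 T_B − 0.9744 T_C = -186.5 and -0.9613 T_B + 0.2250 T_C = -295.
Solving simultaneously: T_B = 376.6 N, T_C = 297.9 N.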